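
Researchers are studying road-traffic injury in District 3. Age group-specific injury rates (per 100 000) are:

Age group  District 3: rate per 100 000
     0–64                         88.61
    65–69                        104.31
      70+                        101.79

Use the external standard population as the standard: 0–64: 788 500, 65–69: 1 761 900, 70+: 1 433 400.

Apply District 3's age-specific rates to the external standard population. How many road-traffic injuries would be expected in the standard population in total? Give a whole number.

Expected road-traffic injuries = Σ (standard pop × age-specific rate ÷ 100 000)
= 788 500×88.61/100 000 + 1 761 900×104.31/100 000 + 1 433 400×101.79/100 000
= 698.69 + 1837.84 + 1459.06 = 3995.59.

3996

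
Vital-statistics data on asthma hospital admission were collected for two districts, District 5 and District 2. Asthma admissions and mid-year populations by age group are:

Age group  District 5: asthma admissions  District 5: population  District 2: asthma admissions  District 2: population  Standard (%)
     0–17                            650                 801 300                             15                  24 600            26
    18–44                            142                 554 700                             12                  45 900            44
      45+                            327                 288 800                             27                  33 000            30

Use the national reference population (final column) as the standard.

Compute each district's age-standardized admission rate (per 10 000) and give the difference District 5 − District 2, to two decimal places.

1.44

Age-specific rates per 10 000 for District 5: 8.11, 2.56, 11.32.
For District 2: 6.10, 2.61, 8.18.
Standard weights: 0.26, 0.44, 0.30.
District 5: 0.2600×8.11 + 0.4400×2.56 + 0.3000×11.32 = 6.6323 per 10 000.
District 2: 0.2600×6.10 + 0.4400×2.61 + 0.3000×8.18 = 5.1902 per 10 000.
Difference = 6.6323 − 5.1902 = 1.4420.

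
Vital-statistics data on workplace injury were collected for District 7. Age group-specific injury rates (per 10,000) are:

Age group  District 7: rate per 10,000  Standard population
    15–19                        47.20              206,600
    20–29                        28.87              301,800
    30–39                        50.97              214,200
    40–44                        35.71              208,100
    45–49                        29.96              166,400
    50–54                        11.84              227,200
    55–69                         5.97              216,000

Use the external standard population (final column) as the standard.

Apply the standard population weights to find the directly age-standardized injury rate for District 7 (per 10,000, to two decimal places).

Standard total = 1,540,300; weights = 0.1341, 0.1959, 0.1391, 0.1351, 0.1080, 0.1475, 0.1402.
Standardized rate: 0.1341×47.20 + 0.1959×28.87 + 0.1391×50.97 + 0.1351×35.71 + 0.1080×29.96 + 0.1475×11.84 + 0.1402×5.97 = 29.7205 per 10,000.

29.72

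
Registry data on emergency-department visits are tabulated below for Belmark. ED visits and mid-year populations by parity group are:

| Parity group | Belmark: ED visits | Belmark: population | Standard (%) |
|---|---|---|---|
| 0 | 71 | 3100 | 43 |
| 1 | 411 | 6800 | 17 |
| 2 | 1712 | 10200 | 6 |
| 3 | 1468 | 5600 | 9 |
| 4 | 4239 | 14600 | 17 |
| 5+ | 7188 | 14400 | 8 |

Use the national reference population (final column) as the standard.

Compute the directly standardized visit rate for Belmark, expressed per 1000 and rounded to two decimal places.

143.08

Parity-specific rates per 1000 for Belmark: 22.903, 60.441, 167.843, 262.143, 290.342, 499.167.
Standard weights: 0.43, 0.17, 0.06, 0.09, 0.17, 0.08.
Standardized rate: 0.4300×22.903 + 0.1700×60.441 + 0.0600×167.843 + 0.0900×262.143 + 0.1700×290.342 + 0.0800×499.167 = 143.0784 per 1000.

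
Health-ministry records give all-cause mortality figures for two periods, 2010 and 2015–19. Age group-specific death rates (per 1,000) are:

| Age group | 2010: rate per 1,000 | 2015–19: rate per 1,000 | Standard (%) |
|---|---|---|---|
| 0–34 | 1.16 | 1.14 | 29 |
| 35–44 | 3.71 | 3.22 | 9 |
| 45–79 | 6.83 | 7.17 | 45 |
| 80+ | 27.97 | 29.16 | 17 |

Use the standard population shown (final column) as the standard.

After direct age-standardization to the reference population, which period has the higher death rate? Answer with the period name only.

2015–19

Standard weights: 0.29, 0.09, 0.45, 0.17.
2010: 0.2900×1.16 + 0.0900×3.71 + 0.4500×6.83 + 0.1700×27.97 = 8.4987 per 1,000.
2015–19: 0.2900×1.14 + 0.0900×3.22 + 0.4500×7.17 + 0.1700×29.16 = 8.8041 per 1,000.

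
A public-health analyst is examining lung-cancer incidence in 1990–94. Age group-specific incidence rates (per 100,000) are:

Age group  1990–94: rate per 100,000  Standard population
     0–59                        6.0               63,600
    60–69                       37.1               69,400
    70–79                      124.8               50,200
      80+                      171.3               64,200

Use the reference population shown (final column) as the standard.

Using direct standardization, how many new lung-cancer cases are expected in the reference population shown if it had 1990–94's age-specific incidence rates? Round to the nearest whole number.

Expected new lung-cancer cases = Σ (standard pop × age-specific rate ÷ 100,000)
= 63,600×6.0/100,000 + 69,400×37.1/100,000 + 50,200×124.8/100,000 + 64,200×171.3/100,000
= 3.82 + 25.75 + 62.65 + 109.97 = 202.19.

202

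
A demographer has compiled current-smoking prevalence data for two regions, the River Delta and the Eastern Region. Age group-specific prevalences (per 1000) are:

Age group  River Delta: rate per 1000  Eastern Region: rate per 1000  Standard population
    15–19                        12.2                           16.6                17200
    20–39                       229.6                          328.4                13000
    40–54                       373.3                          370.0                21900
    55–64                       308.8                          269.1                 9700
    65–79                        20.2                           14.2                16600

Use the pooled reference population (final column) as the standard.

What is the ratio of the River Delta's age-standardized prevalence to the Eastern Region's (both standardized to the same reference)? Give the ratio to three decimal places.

0.948

Standard total = 78400; weights = 0.2194, 0.1658, 0.2793, 0.1237, 0.2117.
The River Delta: 0.2194×12.2 + 0.1658×229.6 + 0.2793×373.3 + 0.1237×308.8 + 0.2117×20.2 = 187.5075 per 1000.
The Eastern Region: 0.2194×16.6 + 0.1658×328.4 + 0.2793×370.0 + 0.1237×269.1 + 0.2117×14.2 = 197.7514 per 1000.
Ratio = 187.5075 ÷ 197.7514 = 0.94820.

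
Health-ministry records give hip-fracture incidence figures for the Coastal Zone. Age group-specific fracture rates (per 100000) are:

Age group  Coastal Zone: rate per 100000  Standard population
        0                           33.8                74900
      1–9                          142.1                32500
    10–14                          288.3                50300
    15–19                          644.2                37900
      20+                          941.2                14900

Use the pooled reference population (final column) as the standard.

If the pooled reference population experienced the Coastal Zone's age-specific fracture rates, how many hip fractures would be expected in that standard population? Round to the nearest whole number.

601

Expected hip fractures = Σ (standard pop × age-specific rate ÷ 100000)
= 74900×33.8/100000 + 32500×142.1/100000 + 50300×288.3/100000 + 37900×644.2/100000 + 14900×941.2/100000
= 25.32 + 46.18 + 145.01 + 244.15 + 140.24 = 600.90.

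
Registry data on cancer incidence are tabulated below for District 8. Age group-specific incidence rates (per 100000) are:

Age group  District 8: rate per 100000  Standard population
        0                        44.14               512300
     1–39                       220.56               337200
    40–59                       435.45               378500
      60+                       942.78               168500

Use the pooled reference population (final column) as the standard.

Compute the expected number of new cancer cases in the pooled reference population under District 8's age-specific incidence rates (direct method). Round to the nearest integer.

Expected new cancer cases = Σ (standard pop × age-specific rate ÷ 100000)
= 512300×44.14/100000 + 337200×220.56/100000 + 378500×435.45/100000 + 168500×942.78/100000
= 226.13 + 743.73 + 1648.18 + 1588.58 = 4206.62.

4207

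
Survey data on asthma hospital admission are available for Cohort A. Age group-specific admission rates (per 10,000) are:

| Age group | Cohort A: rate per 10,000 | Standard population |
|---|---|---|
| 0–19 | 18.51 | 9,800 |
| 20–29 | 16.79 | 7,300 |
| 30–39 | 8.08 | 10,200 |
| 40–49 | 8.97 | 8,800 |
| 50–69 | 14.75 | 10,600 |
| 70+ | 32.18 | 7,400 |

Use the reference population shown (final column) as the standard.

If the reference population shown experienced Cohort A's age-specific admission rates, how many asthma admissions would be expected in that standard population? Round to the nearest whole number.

86

Expected asthma admissions = Σ (standard pop × age-specific rate ÷ 10,000)
= 9,800×18.51/10,000 + 7,300×16.79/10,000 + 10,200×8.08/10,000 + 8,800×8.97/10,000 + 10,600×14.75/10,000 + 7,400×32.18/10,000
= 18.14 + 12.26 + 8.24 + 7.89 + 15.63 + 23.81 = 85.98.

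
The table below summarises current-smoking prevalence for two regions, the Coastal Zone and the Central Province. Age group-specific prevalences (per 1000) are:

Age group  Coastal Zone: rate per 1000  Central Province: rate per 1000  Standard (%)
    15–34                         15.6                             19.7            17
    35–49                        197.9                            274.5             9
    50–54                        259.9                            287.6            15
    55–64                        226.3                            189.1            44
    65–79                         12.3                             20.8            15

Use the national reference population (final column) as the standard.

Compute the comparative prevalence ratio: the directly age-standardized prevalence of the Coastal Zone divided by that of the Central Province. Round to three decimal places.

1.021

Standard weights: 0.17, 0.09, 0.15, 0.44, 0.15.
The Coastal Zone: 0.1700×15.6 + 0.0900×197.9 + 0.1500×259.9 + 0.4400×226.3 + 0.1500×12.3 = 160.8650 per 1000.
The Central Province: 0.1700×19.7 + 0.0900×274.5 + 0.1500×287.6 + 0.4400×189.1 + 0.1500×20.8 = 157.5180 per 1000.
Ratio = 160.8650 ÷ 157.5180 = 1.02125.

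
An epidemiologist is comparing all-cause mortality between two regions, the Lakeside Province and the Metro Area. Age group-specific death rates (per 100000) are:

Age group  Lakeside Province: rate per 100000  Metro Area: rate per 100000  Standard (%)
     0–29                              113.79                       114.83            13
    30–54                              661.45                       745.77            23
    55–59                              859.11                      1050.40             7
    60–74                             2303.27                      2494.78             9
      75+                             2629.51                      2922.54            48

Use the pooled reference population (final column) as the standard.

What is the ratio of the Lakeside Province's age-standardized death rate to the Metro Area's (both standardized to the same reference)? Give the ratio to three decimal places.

0.899

Standard weights: 0.13, 0.23, 0.07, 0.09, 0.48.
The Lakeside Province: 0.1300×113.79 + 0.2300×661.45 + 0.0700×859.11 + 0.0900×2303.27 + 0.4800×2629.51 = 1696.5230 per 100000.
The Metro Area: 0.1300×114.83 + 0.2300×745.77 + 0.0700×1050.40 + 0.0900×2494.78 + 0.4800×2922.54 = 1887.3324 per 100000.
Ratio = 1696.5230 ÷ 1887.3324 = 0.89890.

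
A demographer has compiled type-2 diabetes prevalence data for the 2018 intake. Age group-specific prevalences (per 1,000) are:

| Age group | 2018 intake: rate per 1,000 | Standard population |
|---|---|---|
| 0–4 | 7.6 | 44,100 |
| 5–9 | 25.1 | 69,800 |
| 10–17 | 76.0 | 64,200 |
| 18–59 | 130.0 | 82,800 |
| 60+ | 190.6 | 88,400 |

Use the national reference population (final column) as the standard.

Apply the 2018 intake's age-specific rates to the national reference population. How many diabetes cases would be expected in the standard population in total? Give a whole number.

Expected diabetes cases = Σ (standard pop × age-specific rate ÷ 1,000)
= 44,100×7.6/1,000 + 69,800×25.1/1,000 + 64,200×76.0/1,000 + 82,800×130.0/1,000 + 88,400×190.6/1,000
= 335.16 + 1751.98 + 4879.20 + 10764.00 + 16849.04 = 34579.38.

34579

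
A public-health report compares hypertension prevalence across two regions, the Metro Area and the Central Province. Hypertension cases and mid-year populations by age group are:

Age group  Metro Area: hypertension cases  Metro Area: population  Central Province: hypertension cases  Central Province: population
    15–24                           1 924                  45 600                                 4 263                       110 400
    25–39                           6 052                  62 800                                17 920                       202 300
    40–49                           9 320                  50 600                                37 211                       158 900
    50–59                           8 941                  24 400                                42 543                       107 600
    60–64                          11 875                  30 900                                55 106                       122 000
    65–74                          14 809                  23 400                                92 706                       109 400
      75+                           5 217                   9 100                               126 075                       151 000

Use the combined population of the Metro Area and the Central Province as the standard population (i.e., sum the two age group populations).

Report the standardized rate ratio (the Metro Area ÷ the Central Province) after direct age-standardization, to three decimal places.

0.793

Age-specific rates per 1 000 for the Metro Area: 42.193, 96.369, 184.190, 366.434, 384.304, 632.863, 573.297.
For the Central Province: 38.614, 88.581, 234.179, 395.381, 451.689, 847.404, 834.934.
Combined standard total = 1 208 400; weights = 0.1291, 0.2194, 0.1734, 0.1092, 0.1265, 0.1099, 0.1325.
The Metro Area: 0.1291×42.193 + 0.2194×96.369 + 0.1734×184.190 + 0.1092×366.434 + 0.1265×384.304 + 0.1099×632.863 + 0.1325×573.297 = 292.6811 per 1 000.
The Central Province: 0.1291×38.614 + 0.2194×88.581 + 0.1734×234.179 + 0.1092×395.381 + 0.1265×451.689 + 0.1099×847.404 + 0.1325×834.934 = 369.1069 per 1 000.
Ratio = 292.6811 ÷ 369.1069 = 0.79294.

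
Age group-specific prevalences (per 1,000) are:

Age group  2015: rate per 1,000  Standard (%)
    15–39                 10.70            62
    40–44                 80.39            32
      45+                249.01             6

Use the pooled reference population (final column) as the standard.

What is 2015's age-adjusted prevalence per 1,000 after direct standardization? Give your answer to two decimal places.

Standard weights: 0.62, 0.32, 0.06.
Standardized rate: 0.6200×10.70 + 0.3200×80.39 + 0.0600×249.01 = 47.2994 per 1,000.

47.30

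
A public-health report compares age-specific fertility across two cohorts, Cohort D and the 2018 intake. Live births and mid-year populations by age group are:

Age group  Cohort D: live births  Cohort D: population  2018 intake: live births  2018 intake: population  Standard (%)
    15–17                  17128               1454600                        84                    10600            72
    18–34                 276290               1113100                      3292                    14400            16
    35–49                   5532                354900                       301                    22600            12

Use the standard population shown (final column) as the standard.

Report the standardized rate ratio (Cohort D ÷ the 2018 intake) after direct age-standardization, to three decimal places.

Age-specific rates per 1000 for Cohort D: 11.775, 248.217, 15.587.
For the 2018 intake: 7.925, 228.611, 13.319.
Standard weights: 0.72, 0.16, 0.12.
Cohort D: 0.7200×11.775 + 0.1600×248.217 + 0.1200×15.587 = 50.0632 per 1000.
The 2018 intake: 0.7200×7.925 + 0.1600×228.611 + 0.1200×13.319 = 43.8817 per 1000.
Ratio = 50.0632 ÷ 43.8817 = 1.14087.

1.141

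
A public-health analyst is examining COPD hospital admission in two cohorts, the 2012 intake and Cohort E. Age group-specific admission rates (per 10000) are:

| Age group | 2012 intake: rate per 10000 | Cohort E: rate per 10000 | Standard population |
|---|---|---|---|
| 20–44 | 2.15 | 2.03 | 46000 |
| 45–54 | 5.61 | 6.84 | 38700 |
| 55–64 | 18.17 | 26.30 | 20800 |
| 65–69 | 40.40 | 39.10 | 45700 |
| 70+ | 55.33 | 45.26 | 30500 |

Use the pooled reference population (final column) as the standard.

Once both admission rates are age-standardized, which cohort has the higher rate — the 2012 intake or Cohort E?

2012 intake

Standard total = 181700; weights = 0.2532, 0.2130, 0.1145, 0.2515, 0.1679.
The 2012 intake: 0.2532×2.15 + 0.2130×5.61 + 0.1145×18.17 + 0.2515×40.40 + 0.1679×55.33 = 23.2680 per 10000.
Cohort E: 0.2532×2.03 + 0.2130×6.84 + 0.1145×26.30 + 0.2515×39.10 + 0.1679×45.26 = 22.4129 per 10000.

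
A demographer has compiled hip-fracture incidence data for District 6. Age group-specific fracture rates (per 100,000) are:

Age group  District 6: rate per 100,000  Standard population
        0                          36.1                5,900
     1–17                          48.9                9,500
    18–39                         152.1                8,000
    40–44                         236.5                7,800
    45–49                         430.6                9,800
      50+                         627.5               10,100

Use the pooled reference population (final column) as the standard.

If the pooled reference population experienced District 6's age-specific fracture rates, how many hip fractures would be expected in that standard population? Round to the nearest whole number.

143

Expected hip fractures = Σ (standard pop × age-specific rate ÷ 100,000)
= 5,900×36.1/100,000 + 9,500×48.9/100,000 + 8,000×152.1/100,000 + 7,800×236.5/100,000 + 9,800×430.6/100,000 + 10,100×627.5/100,000
= 2.13 + 4.65 + 12.17 + 18.45 + 42.20 + 63.38 = 142.97.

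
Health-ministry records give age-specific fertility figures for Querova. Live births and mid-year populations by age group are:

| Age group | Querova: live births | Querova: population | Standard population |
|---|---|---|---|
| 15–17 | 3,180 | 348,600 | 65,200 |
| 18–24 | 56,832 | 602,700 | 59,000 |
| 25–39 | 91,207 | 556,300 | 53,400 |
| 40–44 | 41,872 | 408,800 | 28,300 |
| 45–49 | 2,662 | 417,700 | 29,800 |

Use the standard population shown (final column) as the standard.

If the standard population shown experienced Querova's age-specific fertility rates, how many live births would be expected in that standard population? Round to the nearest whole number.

18002

Age-specific rates per 1,000 for Querova: 9.122, 94.296, 163.953, 102.427, 6.373.
Expected live births = Σ (standard pop × age-specific rate ÷ 1,000)
= 65,200×9.122/1,000 + 59,000×94.296/1,000 + 53,400×163.953/1,000 + 28,300×102.427/1,000 + 29,800×6.373/1,000
= 594.77 + 5563.44 + 8755.09 + 2898.67 + 189.92 = 18001.89.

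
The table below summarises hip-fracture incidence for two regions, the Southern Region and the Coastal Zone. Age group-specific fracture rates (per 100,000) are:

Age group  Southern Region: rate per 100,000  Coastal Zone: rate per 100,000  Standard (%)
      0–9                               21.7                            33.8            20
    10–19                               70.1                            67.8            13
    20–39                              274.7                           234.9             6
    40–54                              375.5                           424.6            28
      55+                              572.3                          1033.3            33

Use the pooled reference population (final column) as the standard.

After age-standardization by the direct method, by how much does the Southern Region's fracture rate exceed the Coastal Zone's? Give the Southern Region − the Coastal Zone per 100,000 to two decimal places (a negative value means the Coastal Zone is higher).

-165.61

Standard weights: 0.20, 0.13, 0.06, 0.28, 0.33.
The Southern Region: 0.2000×21.7 + 0.1300×70.1 + 0.0600×274.7 + 0.2800×375.5 + 0.3300×572.3 = 323.9340 per 100,000.
The Coastal Zone: 0.2000×33.8 + 0.1300×67.8 + 0.0600×234.9 + 0.2800×424.6 + 0.3300×1033.3 = 489.5450 per 100,000.
Difference = 323.9340 − 489.5450 = -165.6110.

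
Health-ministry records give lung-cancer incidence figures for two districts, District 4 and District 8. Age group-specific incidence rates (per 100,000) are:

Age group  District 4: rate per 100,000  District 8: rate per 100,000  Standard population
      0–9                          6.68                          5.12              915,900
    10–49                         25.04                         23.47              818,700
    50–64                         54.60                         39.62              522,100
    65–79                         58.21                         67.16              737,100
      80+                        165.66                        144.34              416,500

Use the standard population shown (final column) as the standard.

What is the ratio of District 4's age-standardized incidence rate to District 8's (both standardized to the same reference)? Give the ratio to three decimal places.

1.083

Standard total = 3,410,300; weights = 0.2686, 0.2401, 0.1531, 0.2161, 0.1221.
District 4: 0.2686×6.68 + 0.2401×25.04 + 0.1531×54.60 + 0.2161×58.21 + 0.1221×165.66 = 48.9778 per 100,000.
District 8: 0.2686×5.12 + 0.2401×23.47 + 0.1531×39.62 + 0.2161×67.16 + 0.1221×144.34 = 45.2192 per 100,000.
Ratio = 48.9778 ÷ 45.2192 = 1.08312.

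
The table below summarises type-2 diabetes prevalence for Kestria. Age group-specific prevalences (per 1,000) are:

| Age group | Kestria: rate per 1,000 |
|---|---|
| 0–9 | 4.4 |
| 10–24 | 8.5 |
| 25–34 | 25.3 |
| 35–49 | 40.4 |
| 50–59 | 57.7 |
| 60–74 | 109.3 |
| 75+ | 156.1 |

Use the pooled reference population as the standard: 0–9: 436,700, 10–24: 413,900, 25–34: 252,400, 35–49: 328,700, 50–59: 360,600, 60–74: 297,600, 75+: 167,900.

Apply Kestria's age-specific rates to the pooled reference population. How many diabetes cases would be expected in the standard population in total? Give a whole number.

104648

Expected diabetes cases = Σ (standard pop × age-specific rate ÷ 1,000)
= 436,700×4.4/1,000 + 413,900×8.5/1,000 + 252,400×25.3/1,000 + 328,700×40.4/1,000 + 360,600×57.7/1,000 + 297,600×109.3/1,000 + 167,900×156.1/1,000
= 1921.48 + 3518.15 + 6385.72 + 13279.48 + 20806.62 + 32527.68 + 26209.19 = 104648.32.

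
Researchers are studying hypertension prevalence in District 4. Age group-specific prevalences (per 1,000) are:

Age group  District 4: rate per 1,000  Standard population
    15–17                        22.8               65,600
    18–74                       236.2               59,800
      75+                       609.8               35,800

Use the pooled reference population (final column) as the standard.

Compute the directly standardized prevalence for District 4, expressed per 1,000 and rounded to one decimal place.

232.3

Standard total = 161,200; weights = 0.4069, 0.3710, 0.2221.
Standardized rate: 0.4069×22.8 + 0.3710×236.2 + 0.2221×609.8 = 232.3280 per 1,000.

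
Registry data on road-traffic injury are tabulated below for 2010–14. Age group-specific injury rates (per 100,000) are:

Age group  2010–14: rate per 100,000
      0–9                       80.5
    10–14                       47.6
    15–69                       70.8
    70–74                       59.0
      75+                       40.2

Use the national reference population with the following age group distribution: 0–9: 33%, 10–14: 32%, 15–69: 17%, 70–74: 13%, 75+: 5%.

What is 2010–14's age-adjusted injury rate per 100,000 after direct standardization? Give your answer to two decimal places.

63.51

Standard weights: 0.33, 0.32, 0.17, 0.13, 0.05.
Standardized rate: 0.3300×80.5 + 0.3200×47.6 + 0.1700×70.8 + 0.1300×59.0 + 0.0500×40.2 = 63.5130 per 100,000.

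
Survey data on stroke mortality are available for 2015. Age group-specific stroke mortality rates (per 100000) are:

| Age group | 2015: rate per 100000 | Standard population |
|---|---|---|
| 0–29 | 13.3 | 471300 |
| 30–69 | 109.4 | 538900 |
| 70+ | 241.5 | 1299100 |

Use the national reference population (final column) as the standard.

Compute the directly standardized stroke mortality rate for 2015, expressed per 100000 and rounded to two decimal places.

Standard total = 2309300; weights = 0.2041, 0.2334, 0.5626.
Standardized rate: 0.2041×13.3 + 0.2334×109.4 + 0.5626×241.5 = 164.1002 per 100000.

164.10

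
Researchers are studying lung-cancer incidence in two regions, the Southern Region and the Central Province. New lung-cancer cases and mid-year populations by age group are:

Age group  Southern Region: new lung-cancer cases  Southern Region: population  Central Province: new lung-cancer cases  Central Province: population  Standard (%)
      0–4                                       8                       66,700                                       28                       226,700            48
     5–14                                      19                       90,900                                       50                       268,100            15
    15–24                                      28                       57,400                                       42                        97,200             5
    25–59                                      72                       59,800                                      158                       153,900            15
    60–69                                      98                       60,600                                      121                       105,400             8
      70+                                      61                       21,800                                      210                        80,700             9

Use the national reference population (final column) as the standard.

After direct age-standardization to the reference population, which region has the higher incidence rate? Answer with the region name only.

Age-specific rates per 100,000 for the Southern Region: 11.99, 20.90, 48.78, 120.40, 161.72, 279.82.
For the Central Province: 12.35, 18.65, 43.21, 102.66, 114.80, 260.22.
Standard weights: 0.48, 0.15, 0.05, 0.15, 0.08, 0.09.
The Southern Region: 0.4800×11.99 + 0.1500×20.90 + 0.0500×48.78 + 0.1500×120.40 + 0.0800×161.72 + 0.0900×279.82 = 67.5124 per 100,000.
The Central Province: 0.4800×12.35 + 0.1500×18.65 + 0.0500×43.21 + 0.1500×102.66 + 0.0800×114.80 + 0.0900×260.22 = 58.8902 per 100,000.

Southern Region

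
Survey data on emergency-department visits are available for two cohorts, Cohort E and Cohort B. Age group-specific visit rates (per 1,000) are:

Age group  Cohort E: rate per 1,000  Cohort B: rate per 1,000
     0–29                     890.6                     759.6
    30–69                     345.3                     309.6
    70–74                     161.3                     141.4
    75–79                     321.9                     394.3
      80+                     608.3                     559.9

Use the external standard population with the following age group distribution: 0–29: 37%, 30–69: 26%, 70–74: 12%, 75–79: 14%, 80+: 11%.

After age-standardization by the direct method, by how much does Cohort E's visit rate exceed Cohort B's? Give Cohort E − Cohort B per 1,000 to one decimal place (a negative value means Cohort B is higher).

55.3

Standard weights: 0.37, 0.26, 0.12, 0.14, 0.11.
Cohort E: 0.3700×890.6 + 0.2600×345.3 + 0.1200×161.3 + 0.1400×321.9 + 0.1100×608.3 = 550.6350 per 1,000.
Cohort B: 0.3700×759.6 + 0.2600×309.6 + 0.1200×141.4 + 0.1400×394.3 + 0.1100×559.9 = 495.3070 per 1,000.
Difference = 550.6350 − 495.3070 = 55.3280.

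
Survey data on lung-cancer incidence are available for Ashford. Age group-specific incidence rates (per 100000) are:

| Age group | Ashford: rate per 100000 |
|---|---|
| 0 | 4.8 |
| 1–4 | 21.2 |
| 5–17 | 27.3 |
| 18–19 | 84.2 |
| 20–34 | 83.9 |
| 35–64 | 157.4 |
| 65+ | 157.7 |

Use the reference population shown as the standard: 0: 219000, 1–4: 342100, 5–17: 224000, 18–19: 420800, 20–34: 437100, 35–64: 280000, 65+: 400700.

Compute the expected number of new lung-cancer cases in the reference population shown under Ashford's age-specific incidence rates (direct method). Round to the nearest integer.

1938

Expected new lung-cancer cases = Σ (standard pop × age-specific rate ÷ 100000)
= 219000×4.8/100000 + 342100×21.2/100000 + 224000×27.3/100000 + 420800×84.2/100000 + 437100×83.9/100000 + 280000×157.4/100000 + 400700×157.7/100000
= 10.51 + 72.53 + 61.15 + 354.31 + 366.73 + 440.72 + 631.90 = 1937.85.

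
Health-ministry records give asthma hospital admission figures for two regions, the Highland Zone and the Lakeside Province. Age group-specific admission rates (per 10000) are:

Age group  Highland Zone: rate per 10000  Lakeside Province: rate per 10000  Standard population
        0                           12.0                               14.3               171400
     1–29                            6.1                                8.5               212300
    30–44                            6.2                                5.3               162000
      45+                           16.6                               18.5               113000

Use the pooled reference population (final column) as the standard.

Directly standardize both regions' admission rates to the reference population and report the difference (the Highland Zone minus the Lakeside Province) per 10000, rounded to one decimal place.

Standard total = 658700; weights = 0.2602, 0.3223, 0.2459, 0.1716.
The Highland Zone: 0.2602×12.0 + 0.3223×6.1 + 0.2459×6.2 + 0.1716×16.6 = 9.4611 per 10000.
The Lakeside Province: 0.2602×14.3 + 0.3223×8.5 + 0.2459×5.3 + 0.1716×18.5 = 10.9377 per 10000.
Difference = 9.4611 − 10.9377 = -1.4766.

-1.5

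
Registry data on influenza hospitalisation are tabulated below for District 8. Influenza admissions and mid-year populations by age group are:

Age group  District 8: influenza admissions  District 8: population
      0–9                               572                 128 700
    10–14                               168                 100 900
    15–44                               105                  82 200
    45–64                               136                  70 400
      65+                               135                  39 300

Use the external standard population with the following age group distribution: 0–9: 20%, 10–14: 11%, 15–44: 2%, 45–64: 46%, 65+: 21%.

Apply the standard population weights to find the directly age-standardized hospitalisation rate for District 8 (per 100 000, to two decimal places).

Age-specific rates per 100 000 for District 8: 444.44, 166.50, 127.74, 193.18, 343.51.
Standard weights: 0.20, 0.11, 0.02, 0.46, 0.21.
Standardized rate: 0.2000×444.44 + 0.1100×166.50 + 0.0200×127.74 + 0.4600×193.18 + 0.2100×343.51 = 270.7598 per 100 000.

270.76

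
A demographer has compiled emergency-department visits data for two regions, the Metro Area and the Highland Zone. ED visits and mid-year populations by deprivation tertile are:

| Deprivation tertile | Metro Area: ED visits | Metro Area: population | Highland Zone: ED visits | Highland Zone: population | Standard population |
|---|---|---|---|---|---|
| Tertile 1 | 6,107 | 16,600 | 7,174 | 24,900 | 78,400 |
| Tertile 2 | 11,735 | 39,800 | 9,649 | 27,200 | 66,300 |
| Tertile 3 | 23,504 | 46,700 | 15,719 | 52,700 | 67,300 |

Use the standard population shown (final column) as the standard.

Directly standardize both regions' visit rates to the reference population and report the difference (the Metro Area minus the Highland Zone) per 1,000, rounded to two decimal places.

Deprivation-specific rates per 1,000 for the Metro Area: 367.892, 294.849, 503.298.
For the Highland Zone: 288.112, 354.743, 298.273.
Standard total = 212,000; weights = 0.3698, 0.3127, 0.3175.
The Metro Area: 0.3698×367.892 + 0.3127×294.849 + 0.3175×503.298 = 388.0337 per 1,000.
The Highland Zone: 0.3698×288.112 + 0.3127×354.743 + 0.3175×298.273 = 312.1757 per 1,000.
Difference = 388.0337 − 312.1757 = 75.8580.

75.86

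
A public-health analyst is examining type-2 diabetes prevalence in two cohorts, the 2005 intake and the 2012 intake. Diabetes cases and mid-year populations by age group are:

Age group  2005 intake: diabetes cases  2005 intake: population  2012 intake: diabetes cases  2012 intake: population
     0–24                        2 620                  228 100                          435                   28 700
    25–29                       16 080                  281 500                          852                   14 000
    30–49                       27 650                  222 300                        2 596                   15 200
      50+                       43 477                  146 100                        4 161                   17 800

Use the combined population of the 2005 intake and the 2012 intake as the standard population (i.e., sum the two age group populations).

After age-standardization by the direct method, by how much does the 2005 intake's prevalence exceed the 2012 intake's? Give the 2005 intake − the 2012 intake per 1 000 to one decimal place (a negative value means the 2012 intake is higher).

-2.7

Age-specific rates per 1 000 for the 2005 intake: 11.486, 57.123, 124.381, 297.584.
For the 2012 intake: 15.157, 60.857, 170.789, 233.764.
Combined standard total = 953 700; weights = 0.2693, 0.3098, 0.2490, 0.1719.
The 2005 intake: 0.2693×11.486 + 0.3098×57.123 + 0.2490×124.381 + 0.1719×297.584 = 102.9086 per 1 000.
The 2012 intake: 0.2693×15.157 + 0.3098×60.857 + 0.2490×170.789 + 0.1719×233.764 = 105.6433 per 1 000.
Difference = 102.9086 − 105.6433 = -2.7346.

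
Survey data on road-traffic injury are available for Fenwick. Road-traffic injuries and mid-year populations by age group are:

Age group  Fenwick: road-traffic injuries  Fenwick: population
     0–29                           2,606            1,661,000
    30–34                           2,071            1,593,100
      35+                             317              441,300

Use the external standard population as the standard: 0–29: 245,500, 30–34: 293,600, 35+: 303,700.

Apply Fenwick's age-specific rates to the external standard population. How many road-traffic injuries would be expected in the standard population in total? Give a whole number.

Age-specific rates per 100,000 for Fenwick: 156.89, 130.00, 71.83.
Expected road-traffic injuries = Σ (standard pop × age-specific rate ÷ 100,000)
= 245,500×156.89/100,000 + 293,600×130.00/100,000 + 303,700×71.83/100,000
= 385.17 + 381.67 + 218.16 = 985.01.

985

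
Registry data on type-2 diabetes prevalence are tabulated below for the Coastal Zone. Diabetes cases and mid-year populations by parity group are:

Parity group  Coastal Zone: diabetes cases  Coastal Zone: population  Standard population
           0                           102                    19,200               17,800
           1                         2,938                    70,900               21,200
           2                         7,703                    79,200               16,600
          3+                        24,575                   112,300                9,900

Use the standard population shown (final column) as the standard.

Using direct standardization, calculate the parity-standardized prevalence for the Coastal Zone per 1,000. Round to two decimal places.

Parity-specific rates per 1,000 for the Coastal Zone: 5.312, 41.439, 97.260, 218.833.
Standard total = 65,500; weights = 0.2718, 0.3237, 0.2534, 0.1511.
Standardized rate: 0.2718×5.312 + 0.3237×41.439 + 0.2534×97.260 + 0.1511×218.833 = 72.5806 per 1,000.

72.58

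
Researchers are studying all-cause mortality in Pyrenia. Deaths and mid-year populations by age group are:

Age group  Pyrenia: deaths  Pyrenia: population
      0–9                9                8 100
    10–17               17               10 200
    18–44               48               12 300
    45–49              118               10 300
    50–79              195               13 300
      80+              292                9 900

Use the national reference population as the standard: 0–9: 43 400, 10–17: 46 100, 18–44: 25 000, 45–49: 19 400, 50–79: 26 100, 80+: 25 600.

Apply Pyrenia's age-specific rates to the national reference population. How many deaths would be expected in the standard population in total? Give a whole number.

Age-specific rates per 1 000 for Pyrenia: 1.111, 1.667, 3.902, 11.456, 14.662, 29.495.
Expected deaths = Σ (standard pop × age-specific rate ÷ 1 000)
= 43 400×1.111/1 000 + 46 100×1.667/1 000 + 25 000×3.902/1 000 + 19 400×11.456/1 000 + 26 100×14.662/1 000 + 25 600×29.495/1 000
= 48.22 + 76.83 + 97.56 + 222.25 + 382.67 + 755.07 = 1582.61.

1583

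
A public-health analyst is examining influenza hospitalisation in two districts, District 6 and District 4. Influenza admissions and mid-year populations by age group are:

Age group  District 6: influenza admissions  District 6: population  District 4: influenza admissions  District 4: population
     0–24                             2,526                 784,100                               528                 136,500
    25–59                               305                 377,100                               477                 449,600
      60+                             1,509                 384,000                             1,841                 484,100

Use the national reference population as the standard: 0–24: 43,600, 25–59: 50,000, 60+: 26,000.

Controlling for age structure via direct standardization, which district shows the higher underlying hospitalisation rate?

District 4

Age-specific rates per 100,000 for District 6: 322.15, 80.88, 392.97.
For District 4: 386.81, 106.09, 380.29.
Standard total = 119,600; weights = 0.3645, 0.4181, 0.2174.
District 6: 0.3645×322.15 + 0.4181×80.88 + 0.2174×392.97 = 236.6812 per 100,000.
District 4: 0.3645×386.81 + 0.4181×106.09 + 0.2174×380.29 = 268.0384 per 100,000.
The crude rates (280.87 vs 265.93) would put District 6 higher, but that reflects its age composition; once standardized to a common age structure, District 4 has the higher underlying rate.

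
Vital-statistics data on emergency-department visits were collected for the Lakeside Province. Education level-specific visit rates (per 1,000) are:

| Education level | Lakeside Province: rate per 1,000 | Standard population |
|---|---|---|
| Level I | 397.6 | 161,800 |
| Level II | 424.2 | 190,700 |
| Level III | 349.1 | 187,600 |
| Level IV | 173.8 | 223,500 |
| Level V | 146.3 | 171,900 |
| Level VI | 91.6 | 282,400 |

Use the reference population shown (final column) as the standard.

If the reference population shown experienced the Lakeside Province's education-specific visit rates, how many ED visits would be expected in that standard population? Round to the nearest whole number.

Expected ED visits = Σ (standard pop × education-specific rate ÷ 1,000)
= 161,800×397.6/1,000 + 190,700×424.2/1,000 + 187,600×349.1/1,000 + 223,500×173.8/1,000 + 171,900×146.3/1,000 + 282,400×91.6/1,000
= 64331.68 + 80894.94 + 65491.16 + 38844.30 + 25148.97 + 25867.84 = 300578.89.

300579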